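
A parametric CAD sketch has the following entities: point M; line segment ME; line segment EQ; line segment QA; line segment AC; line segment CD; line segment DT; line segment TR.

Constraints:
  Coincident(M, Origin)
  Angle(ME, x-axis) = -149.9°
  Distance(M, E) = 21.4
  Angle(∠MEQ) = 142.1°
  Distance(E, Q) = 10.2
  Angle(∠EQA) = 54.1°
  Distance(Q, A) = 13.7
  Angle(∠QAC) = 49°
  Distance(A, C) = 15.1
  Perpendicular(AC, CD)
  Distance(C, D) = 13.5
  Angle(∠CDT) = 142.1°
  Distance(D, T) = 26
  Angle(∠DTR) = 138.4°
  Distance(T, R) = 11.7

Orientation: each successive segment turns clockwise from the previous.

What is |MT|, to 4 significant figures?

53.13

AC ⟂ CD, so CD runs at -174.7°; with |CD| = 13.5, D = (-31.20, -15.73). ∠CDT = 142.1° gives DT at 147.4° from the x-axis; with |DT| = 26.0, T = (-53.11, -1.718). Then |MT| = |T − M| = 53.13.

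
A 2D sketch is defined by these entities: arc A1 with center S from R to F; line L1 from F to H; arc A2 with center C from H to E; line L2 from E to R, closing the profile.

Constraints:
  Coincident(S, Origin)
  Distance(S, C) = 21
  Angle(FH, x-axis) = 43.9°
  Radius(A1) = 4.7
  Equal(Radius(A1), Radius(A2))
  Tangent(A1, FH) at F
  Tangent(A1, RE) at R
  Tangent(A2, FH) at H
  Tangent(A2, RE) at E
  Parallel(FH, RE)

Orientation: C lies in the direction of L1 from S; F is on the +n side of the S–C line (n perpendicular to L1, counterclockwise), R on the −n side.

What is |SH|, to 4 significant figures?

21.52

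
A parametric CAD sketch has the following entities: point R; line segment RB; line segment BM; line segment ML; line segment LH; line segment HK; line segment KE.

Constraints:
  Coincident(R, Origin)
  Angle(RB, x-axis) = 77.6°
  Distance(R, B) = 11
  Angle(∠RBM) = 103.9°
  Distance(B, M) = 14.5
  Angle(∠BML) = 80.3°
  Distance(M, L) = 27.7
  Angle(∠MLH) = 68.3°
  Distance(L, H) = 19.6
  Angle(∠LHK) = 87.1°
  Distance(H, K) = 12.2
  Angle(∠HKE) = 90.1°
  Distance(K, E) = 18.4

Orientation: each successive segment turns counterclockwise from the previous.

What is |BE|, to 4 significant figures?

23.07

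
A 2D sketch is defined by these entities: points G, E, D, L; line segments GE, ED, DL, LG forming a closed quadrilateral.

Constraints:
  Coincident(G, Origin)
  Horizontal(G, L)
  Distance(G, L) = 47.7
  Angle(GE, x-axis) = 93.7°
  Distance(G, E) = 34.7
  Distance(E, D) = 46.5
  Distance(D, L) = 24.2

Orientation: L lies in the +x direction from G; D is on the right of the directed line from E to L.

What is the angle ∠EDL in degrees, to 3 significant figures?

115°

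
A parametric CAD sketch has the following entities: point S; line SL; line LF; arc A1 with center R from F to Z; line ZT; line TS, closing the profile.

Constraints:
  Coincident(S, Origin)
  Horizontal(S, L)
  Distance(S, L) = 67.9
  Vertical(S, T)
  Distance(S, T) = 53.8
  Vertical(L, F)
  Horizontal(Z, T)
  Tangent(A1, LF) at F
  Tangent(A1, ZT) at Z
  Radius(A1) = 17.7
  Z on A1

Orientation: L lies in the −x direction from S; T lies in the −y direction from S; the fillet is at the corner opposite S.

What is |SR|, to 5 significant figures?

61.832

S is at the origin; SL is horizontal with |SL| = 67.9 and L on the −x side, so L = (-67.900, 0.0000). ST is vertical with |ST| = 53.8 and T on the −y side, so T = (0.0000, -53.800). The virtual corner opposite S is at (-67.900, -53.800). Tangency of A1 to LF means the radius RF is perpendicular to LF and tangency of A1 to ZT means the radius RZ is perpendicular to ZT, with radius 17.7, so the center R sits 17.7 in from both sides at R = (-50.200, -36.100). Then |SR| = |R − S| = 61.832.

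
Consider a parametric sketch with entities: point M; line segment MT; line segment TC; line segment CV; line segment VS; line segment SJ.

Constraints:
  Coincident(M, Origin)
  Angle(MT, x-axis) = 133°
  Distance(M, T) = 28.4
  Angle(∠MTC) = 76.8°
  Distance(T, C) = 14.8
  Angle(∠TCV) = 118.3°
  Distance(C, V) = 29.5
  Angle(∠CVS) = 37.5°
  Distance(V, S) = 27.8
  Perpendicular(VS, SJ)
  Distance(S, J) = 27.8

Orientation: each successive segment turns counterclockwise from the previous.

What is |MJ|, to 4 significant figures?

39.32

∠CVS = 37.5° gives VS at 80.40° from the x-axis; with |VS| = 27.8, S = (-9.162, 9.811). VS ⟂ SJ, so SJ runs at 170.4°; with |SJ| = 27.8, J = (-36.57, 14.45). Then |MJ| = |J − M| = 39.32.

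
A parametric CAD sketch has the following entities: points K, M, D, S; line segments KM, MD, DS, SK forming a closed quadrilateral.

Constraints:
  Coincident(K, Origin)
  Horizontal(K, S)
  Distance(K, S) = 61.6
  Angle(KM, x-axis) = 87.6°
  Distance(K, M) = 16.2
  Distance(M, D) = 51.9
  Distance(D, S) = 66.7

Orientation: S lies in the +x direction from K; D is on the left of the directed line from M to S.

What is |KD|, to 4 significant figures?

66.16

K is at the origin; KS is horizontal with |KS| = 61.6 and S in +x, so S = (61.6, 0). KM runs at 87.6° with |KM| = 16.2, so M = (0.6784, 16.19). D is determined by |MD| = 51.9 and |DS| = 66.7 together: it lies at the intersection of circle(M, 51.9) and circle(S, 66.7). With |MS| = 63.04, the foot of the radical line on MS is 17.59 from M and the perpendicular offset is √(51.9² − 17.59²) = 48.83. Taking the left-of-MS solution: D = (30.22, 58.86).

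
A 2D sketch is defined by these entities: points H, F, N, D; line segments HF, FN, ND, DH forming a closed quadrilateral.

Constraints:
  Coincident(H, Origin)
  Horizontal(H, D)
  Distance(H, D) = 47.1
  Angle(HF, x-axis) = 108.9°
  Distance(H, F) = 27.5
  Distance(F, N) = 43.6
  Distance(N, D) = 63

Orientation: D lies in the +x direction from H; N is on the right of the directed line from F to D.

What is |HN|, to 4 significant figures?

21.96

Checks: |FN| = 43.60 ✓; |ND| = 63.00 ✓.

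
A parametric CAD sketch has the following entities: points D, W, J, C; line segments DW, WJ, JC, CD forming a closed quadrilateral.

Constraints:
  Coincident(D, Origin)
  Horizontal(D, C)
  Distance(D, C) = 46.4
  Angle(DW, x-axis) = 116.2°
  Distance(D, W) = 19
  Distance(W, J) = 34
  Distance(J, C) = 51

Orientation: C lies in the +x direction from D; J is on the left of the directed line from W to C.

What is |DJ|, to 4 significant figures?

43.84

Checks: |WJ| = 34.00 ✓; |JC| = 51.00 ✓.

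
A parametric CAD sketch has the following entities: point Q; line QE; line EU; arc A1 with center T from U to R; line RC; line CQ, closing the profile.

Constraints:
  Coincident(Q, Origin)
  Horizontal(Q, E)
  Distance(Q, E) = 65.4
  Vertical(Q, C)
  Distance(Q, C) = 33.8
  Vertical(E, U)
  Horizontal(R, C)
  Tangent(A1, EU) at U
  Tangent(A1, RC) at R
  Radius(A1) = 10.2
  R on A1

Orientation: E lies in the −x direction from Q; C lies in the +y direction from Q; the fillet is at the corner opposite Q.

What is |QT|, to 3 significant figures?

60.0

Q is at the origin; Q and E share the same y with |QE| = 65.4 and E on the −x side, so E = (-65.4, 0.00). QC is vertical with |QC| = 33.8 and C on the +y side, so C = (0.00, 33.8). The virtual corner opposite Q is at (-65.4, 33.8). Tangency of A1 to EU means the radius TU is perpendicular to EU and A1 meets RC tangentially, so TR is at right angles to RC, with radius 10.2, so the center T sits 10.2 in from both sides at T = (-55.2, 23.6). Then |QT| = |T − Q| = 60.0.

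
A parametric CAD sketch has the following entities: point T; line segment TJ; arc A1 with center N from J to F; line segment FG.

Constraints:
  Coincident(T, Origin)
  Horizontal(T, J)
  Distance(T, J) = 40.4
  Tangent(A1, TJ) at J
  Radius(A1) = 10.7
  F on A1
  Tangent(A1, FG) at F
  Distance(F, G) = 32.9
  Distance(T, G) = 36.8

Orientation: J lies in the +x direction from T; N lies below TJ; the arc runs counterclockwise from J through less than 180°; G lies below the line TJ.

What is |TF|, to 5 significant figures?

31.600

T is at the origin; T and J share the same y with |TJ| = 40.4 and J on the +x side, so J = (40.400, 0.0000). Tangency of A1 to TJ means the radius NJ is perpendicular to TJ, so N = J + (0, -10.7) = (40.400, -10.700). Since NF ⟂ FG (tangency), |NG| = √(10.7² + 32.9²) = 34.596 regardless of where F sits on A1. So G lies on both circle(T, 36.8) and circle(N, 34.596); the below-TJ intersection is G = (14.620, -33.771). F is the foot of the tangent from G: F = (31.148, -5.3245).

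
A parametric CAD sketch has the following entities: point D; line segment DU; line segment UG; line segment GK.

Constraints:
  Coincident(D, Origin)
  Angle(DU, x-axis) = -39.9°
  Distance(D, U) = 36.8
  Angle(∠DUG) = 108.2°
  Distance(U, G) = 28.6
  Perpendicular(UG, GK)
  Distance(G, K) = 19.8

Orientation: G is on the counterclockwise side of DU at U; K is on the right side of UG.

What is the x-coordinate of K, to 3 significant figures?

63.0

∠DUG = 108.2°, so UG runs at -39.9° + (180° − 108.2°) = 31.9° from the x-axis; with |UG| = 28.6, G = U + 28.6·(cos 31.9°, sin 31.9°) = (52.5, -8.49). UG is perpendicular to GK; with |GK| = 19.8 on the right of UG, K = G + 19.8·(0.528, -0.849) = (63.0, -25.3). So K.x = 63.0.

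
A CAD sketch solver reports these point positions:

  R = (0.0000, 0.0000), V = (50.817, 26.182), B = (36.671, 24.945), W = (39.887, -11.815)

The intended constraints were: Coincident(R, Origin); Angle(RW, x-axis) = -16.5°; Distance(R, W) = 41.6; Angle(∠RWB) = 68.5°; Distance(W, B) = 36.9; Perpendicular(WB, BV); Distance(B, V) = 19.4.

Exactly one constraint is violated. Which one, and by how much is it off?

Distance(B, V) = 19.4 — off by 5.20.

R = (0.00, 0.00) ✓; RW at -16.50° ✓; |RW| = 41.60 ✓; ∠RWB = 68.50° ✓; |WB| = 36.90 ✓; ∠(WB, BV) = 90.00° ✓; |BV| = 14.20 ✗.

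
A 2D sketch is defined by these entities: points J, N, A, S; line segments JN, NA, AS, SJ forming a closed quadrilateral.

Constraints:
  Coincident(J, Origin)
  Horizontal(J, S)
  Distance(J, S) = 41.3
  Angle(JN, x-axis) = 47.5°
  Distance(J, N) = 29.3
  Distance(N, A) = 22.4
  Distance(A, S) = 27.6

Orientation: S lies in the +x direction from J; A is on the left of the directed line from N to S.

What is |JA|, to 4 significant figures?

49.74

J is at the origin; JS is horizontal with |JS| = 41.3 and S in +x, so S = (41.3, 0). JN runs at 47.5° with |JN| = 29.3, so N = (19.79, 21.60). A is determined by |NA| = 22.4 and |AS| = 27.6 together: it lies at the intersection of circle(N, 22.4) and circle(S, 27.6). With |NS| = 30.48, the foot of the radical line on NS is 10.98 from N and the perpendicular offset is √(22.4² − 10.98²) = 19.53. Taking the left-of-NS solution: A = (41.38, 27.60).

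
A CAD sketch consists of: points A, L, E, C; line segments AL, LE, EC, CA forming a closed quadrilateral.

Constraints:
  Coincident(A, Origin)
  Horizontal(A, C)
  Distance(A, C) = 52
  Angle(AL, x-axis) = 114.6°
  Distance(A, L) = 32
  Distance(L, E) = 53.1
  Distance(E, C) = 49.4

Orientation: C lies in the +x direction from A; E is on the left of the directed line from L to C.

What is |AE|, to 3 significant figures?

59.6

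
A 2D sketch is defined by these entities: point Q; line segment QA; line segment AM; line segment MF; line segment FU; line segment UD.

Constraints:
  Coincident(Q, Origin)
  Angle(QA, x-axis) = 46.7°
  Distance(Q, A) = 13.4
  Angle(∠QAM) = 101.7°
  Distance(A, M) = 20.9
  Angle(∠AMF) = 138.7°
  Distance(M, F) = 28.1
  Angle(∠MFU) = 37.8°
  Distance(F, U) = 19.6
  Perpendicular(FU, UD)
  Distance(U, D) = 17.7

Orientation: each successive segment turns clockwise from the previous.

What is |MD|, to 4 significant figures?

2.647

Q is at the origin; QA runs at 46.7° with length 13.4, so A = (9.190, 9.752). ∠QAM = 101.7° gives AM at -31.60° from the x-axis; with |AM| = 20.9, M = (26.99, -1.199). ∠AMF = 138.7° gives MF at -72.90° from the x-axis; with |MF| = 28.1, F = (35.25, -28.06). ∠MFU = 37.8° gives FU at 144.9° from the x-axis; with |FU| = 19.6, U = (19.22, -16.79). FU is perpendicular to UD, so UD runs at 54.90°; with |UD| = 17.7, D = (29.40, -2.306). Then |MD| = |D − M| = 2.647.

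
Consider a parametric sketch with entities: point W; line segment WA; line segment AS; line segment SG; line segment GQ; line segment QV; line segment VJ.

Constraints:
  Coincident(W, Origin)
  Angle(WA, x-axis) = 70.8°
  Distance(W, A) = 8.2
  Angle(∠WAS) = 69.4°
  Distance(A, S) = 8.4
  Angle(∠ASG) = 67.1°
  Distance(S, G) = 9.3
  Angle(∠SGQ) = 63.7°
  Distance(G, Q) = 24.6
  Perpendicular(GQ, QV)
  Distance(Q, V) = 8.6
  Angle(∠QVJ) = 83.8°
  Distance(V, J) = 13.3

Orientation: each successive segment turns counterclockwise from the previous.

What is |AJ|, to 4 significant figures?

5.478

W is at the origin; WA runs at 70.8° with length 8.2, so A = (2.697, 7.744). ∠WAS = 69.4° gives AS at -178.6° from the x-axis; with |AS| = 8.4, S = (-5.701, 7.539). ∠ASG = 67.1° gives SG at -65.70° from the x-axis; with |SG| = 9.3, G = (-1.874, -0.9374). ∠SGQ = 63.7° gives GQ at 50.60° from the x-axis; with |GQ| = 24.6, Q = (13.74, 18.07). GQ ⟂ QV, so QV runs at 140.6°; with |QV| = 8.6, V = (7.095, 23.53). ∠QVJ = 83.8° gives VJ at -123.2° from the x-axis; with |VJ| = 13.3, J = (-0.1874, 12.40). Then |AJ| = |J − A| = 5.478.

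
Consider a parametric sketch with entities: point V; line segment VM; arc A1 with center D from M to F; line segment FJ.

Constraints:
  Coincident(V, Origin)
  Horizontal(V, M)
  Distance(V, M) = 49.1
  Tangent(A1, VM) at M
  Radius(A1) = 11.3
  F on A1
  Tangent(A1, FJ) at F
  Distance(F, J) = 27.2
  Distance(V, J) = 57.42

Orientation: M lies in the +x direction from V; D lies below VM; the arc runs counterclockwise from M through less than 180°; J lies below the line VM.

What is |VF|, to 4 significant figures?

39.99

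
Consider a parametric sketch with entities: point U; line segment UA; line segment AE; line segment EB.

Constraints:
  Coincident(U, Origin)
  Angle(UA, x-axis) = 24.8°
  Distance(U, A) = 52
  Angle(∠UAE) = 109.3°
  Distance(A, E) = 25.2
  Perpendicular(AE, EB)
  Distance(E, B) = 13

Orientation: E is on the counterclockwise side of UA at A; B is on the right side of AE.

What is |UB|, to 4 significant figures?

75.17

U is at the origin; UA runs at 24.8° with length 52.0, so A = 52.0·(cos 24.8°, sin 24.8°) = (47.20, 21.81). ∠UAE = 109.3°, so AE runs at 24.8° + (180° − 109.3°) = 95.50° from the x-axis; with |AE| = 25.2, E = A + 25.2·(cos 95.50°, sin 95.50°) = (44.79, 46.90). The perpendicularity gives EB at right angles to AE; with |EB| = 13.0 on the right of AE, B = E + 13.0·(0.9954, 0.09585) = (57.73, 48.14). Then |UB| = |B − U| = 75.17.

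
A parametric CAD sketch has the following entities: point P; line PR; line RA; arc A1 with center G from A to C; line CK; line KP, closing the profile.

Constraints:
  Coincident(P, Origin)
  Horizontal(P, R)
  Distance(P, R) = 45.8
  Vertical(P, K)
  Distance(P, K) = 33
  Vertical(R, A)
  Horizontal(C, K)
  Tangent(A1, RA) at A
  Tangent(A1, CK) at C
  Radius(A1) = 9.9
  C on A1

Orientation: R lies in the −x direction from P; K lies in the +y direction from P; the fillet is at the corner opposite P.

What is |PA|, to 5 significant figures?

51.296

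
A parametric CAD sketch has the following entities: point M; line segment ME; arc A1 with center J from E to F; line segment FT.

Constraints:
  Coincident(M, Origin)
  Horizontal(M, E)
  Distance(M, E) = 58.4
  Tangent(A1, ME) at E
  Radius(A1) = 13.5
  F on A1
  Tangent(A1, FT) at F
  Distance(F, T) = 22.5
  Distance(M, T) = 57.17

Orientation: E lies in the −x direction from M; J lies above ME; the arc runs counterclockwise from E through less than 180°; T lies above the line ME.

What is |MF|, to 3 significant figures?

46.8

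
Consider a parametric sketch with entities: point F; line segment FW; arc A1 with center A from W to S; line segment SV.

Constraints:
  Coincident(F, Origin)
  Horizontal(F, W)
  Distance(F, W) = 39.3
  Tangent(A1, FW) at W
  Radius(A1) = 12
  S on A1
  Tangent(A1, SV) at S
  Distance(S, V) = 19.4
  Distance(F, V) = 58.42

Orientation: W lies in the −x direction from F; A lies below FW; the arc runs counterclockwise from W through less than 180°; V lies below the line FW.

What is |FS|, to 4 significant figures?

53.00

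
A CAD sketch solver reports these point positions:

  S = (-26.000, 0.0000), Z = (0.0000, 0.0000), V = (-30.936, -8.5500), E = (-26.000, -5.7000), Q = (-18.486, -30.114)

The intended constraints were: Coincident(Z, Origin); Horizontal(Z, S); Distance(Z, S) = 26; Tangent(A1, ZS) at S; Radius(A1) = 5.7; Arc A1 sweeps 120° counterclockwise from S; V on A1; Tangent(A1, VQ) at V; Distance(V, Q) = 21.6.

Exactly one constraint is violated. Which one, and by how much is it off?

Distance(V, Q) = 21.6 — off by 3.30.

Z = (0.00, 0.00) ✓; Z.y = 0.00, S.y = 0.00 ✓; |ZS| = 26.00 ✓; ∠(ES, SZ) = 90.00° ✓; |ES| = 5.700 ✓; bearing(E→V) − bearing(E→S) = 120.0° ✓; |EV| = 5.700 ✓; ∠(EV, VQ) = 90.00° ✓; |VQ| = 24.90 ✗.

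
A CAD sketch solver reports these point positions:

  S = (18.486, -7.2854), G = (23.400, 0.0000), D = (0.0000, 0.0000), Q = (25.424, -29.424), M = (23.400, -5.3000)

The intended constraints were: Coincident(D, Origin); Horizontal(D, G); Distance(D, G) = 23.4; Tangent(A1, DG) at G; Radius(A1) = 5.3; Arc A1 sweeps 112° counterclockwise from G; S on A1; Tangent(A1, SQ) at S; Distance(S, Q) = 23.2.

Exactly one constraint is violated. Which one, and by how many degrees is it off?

Tangent(A1, SQ) at S — off by 4.60°.

D = (0.00, 0.00) ✓; D.y = 0.00, G.y = 0.00 ✓; |DG| = 23.40 ✓; ∠(MG, GD) = 90.00° ✓; |MG| = 5.300 ✓; bearing(M→S) − bearing(M→G) = 112.0° ✓; |MS| = 5.300 ✓; ∠(MS, SQ) = 94.60° ✗; |SQ| = 23.20 ✓.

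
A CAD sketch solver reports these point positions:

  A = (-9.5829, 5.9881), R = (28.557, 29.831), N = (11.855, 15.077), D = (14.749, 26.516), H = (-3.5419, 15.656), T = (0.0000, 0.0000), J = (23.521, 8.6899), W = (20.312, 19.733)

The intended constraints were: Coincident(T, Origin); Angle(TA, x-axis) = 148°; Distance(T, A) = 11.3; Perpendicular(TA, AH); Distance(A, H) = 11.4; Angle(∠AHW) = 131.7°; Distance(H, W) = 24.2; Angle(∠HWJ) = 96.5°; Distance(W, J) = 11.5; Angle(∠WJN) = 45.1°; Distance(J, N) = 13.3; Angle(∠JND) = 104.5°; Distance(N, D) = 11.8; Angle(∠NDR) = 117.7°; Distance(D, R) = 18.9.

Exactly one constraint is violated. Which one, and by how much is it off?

Distance(D, R) = 18.9 — off by 4.70.

T = (0.00, 0.00) ✓; TA at 148.0° ✓; |TA| = 11.30 ✓; ∠(TA, AH) = 90.00° ✓; |AH| = 11.40 ✓; ∠AHW = 131.7° ✓; |HW| = 24.20 ✓; ∠HWJ = 96.50° ✓; |WJ| = 11.50 ✓; ∠WJN = 45.10° ✓; |JN| = 13.30 ✓; ∠JND = 104.5° ✓; |ND| = 11.80 ✓; ∠NDR = 117.7° ✓; |DR| = 14.20 ✗.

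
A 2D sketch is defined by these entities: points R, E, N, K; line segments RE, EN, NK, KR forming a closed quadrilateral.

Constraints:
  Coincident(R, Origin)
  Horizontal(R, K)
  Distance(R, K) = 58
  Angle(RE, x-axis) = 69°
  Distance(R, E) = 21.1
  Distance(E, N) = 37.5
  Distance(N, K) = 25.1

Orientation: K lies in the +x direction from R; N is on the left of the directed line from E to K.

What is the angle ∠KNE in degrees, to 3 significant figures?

118°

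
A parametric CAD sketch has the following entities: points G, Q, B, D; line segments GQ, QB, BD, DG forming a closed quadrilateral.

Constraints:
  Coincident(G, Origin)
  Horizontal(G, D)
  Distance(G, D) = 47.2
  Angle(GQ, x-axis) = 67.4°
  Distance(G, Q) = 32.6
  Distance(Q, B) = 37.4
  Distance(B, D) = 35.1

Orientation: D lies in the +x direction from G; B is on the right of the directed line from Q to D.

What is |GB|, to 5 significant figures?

14.795

Checks: |QB| = 37.40 ✓; |BD| = 35.10 ✓.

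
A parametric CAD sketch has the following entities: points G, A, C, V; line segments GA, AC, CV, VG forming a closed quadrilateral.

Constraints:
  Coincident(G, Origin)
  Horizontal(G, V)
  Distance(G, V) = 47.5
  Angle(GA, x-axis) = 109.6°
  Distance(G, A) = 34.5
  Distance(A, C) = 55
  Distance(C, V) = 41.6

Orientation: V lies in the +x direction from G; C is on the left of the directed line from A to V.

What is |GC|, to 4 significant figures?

59.43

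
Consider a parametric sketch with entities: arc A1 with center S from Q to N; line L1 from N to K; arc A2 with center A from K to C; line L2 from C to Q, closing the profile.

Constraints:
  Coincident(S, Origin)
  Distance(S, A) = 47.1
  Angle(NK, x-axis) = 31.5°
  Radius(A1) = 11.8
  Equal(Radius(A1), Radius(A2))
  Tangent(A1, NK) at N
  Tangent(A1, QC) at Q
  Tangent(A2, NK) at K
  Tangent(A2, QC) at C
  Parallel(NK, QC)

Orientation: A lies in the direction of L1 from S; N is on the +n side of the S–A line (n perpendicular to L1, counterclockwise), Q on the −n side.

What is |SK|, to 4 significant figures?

48.56

Tangency of A1 to both parallel lines with radius 11.8 puts N and Q at S ± 11.8·n: N = (-6.165, 10.06), Q = (6.165, -10.06). Equal radii place K and C the same way about A: K = A + 11.8·n = (33.99, 34.67), C = A − 11.8·n = (46.32, 14.55). Then |SK| = |K − S| = 48.56.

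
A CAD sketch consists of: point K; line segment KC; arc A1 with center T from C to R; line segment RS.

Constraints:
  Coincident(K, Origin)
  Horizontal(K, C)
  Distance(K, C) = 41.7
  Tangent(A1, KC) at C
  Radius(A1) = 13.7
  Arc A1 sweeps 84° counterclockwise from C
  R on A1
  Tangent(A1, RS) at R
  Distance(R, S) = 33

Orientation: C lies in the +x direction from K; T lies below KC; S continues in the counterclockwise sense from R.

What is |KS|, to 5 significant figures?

51.374

K is at the origin; KC is horizontal with |KC| = 41.7 and C on the +x side, so C = (41.700, 0.0000). Tangency of A1 to KC means the radius TC is perpendicular to KC, so T = C + (0, -13.7) = (41.700, -13.700). On A1, C sits at bearing 90° from T; an 84° counterclockwise sweep puts R at bearing 174°, so R = T + 13.7·(cos 174°, sin 174°) = (28.075, -12.268). Since A1 is tangent to RS there, TR ⟂ RS, so RS runs along (−sin 174°, cos 174°); with |RS| = 33.0, S = (24.626, -45.087). Then |KS| = |S − K| = 51.374.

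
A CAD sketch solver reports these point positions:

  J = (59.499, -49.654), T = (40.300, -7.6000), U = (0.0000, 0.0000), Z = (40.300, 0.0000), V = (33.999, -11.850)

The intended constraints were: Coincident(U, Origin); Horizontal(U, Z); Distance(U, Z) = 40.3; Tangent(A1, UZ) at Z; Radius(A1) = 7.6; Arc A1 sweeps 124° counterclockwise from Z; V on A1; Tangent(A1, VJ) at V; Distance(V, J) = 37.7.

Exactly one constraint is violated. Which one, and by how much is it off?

Distance(V, J) = 37.7 — off by 7.90.

U = (0.00, 0.00) ✓; U.y = 0.00, Z.y = 0.00 ✓; |UZ| = 40.30 ✓; ∠(TZ, ZU) = 90.00° ✓; |TZ| = 7.600 ✓; bearing(T→V) − bearing(T→Z) = 124.0° ✓; |TV| = 7.600 ✓; ∠(TV, VJ) = 90.00° ✓; |VJ| = 45.60 ✗.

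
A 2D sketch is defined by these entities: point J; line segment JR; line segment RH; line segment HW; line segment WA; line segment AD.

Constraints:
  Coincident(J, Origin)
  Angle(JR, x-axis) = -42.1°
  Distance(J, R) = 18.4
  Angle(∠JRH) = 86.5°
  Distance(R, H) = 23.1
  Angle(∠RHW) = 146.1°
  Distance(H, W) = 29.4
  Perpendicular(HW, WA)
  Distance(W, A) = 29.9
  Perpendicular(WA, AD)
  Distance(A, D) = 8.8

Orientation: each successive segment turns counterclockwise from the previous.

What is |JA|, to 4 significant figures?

37.47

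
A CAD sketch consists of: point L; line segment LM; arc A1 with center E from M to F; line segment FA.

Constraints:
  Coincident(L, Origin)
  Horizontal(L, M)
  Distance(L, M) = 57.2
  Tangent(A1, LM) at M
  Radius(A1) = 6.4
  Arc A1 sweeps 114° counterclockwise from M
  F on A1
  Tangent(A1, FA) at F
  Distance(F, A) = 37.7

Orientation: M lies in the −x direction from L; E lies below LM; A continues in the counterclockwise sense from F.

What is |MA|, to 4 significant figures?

44.47

L is at the origin; LM is horizontal with |LM| = 57.2 and M on the −x side, so M = (-57.20, 0.000). The tangent condition forces EM to be normal to LM, so E = M + (0, -6.4) = (-57.20, -6.400). On A1, M sits at bearing 90° from E; a 114° counterclockwise sweep puts F at bearing 204°, so F = E + 6.4·(cos 204°, sin 204°) = (-63.05, -9.003). A1 meets FA tangentially, so EF is at right angles to FA, so FA runs along (−sin 204°, cos 204°); with |FA| = 37.7, A = (-47.71, -43.44). Then |MA| = |A − M| = 44.47.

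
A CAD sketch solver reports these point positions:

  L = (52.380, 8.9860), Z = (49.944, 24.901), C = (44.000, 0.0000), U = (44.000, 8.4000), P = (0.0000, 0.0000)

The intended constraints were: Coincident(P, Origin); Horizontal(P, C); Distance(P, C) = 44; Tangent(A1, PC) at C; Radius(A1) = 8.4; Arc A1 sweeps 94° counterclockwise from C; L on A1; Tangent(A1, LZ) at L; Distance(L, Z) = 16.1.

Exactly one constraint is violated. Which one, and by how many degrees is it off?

Tangent(A1, LZ) at L — off by 4.70°.

P = (0.00, 0.00) ✓; P.y = 0.00, C.y = 0.00 ✓; |PC| = 44.00 ✓; ∠(UC, CP) = 90.00° ✓; |UC| = 8.400 ✓; bearing(U→L) − bearing(U→C) = 94.00° ✓; |UL| = 8.400 ✓; ∠(UL, LZ) = 85.30° ✗; |LZ| = 16.10 ✓.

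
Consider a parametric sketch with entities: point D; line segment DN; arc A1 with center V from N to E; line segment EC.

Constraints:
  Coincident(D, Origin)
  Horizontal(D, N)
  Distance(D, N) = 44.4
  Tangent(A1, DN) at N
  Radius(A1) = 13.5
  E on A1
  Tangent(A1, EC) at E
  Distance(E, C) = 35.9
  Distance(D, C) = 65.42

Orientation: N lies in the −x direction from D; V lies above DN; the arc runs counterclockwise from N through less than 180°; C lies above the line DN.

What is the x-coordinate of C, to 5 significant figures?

-40.186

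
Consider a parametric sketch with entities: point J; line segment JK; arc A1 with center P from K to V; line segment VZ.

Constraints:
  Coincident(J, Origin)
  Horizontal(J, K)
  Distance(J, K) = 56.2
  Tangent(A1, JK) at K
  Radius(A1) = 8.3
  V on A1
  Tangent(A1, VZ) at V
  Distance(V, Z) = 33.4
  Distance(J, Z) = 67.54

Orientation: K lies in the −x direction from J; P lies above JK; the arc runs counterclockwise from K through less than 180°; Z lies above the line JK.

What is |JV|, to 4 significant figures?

48.89

Checks: |PV| = 8.300 ✓; ∠(PV, VZ) = 90.00° ✓; |VZ| = 33.40 ✓; |JZ| = 67.54 ✓.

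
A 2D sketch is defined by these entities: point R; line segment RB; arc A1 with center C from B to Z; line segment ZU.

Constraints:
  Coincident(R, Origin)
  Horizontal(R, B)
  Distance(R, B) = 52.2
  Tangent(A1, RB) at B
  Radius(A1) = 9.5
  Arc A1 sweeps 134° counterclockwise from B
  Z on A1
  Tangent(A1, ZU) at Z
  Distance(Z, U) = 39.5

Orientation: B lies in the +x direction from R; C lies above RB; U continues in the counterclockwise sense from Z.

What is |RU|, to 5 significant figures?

54.586

R is at the origin; RB is horizontal with |RB| = 52.2 and B on the +x side, so B = (52.200, 0.0000). Tangency of A1 to RB means the radius CB is perpendicular to RB, so C = B + (0, 9.5) = (52.200, 9.5000). On A1, B sits at bearing -90° from C; a 134° counterclockwise sweep puts Z at bearing 44°, so Z = C + 9.5·(cos 44°, sin 44°) = (59.034, 16.099). Since A1 is tangent to ZU there, CZ ⟂ ZU, so ZU runs along (−sin 44°, cos 44°); with |ZU| = 39.5, U = (31.595, 44.513). Then |RU| = |U − R| = 54.586.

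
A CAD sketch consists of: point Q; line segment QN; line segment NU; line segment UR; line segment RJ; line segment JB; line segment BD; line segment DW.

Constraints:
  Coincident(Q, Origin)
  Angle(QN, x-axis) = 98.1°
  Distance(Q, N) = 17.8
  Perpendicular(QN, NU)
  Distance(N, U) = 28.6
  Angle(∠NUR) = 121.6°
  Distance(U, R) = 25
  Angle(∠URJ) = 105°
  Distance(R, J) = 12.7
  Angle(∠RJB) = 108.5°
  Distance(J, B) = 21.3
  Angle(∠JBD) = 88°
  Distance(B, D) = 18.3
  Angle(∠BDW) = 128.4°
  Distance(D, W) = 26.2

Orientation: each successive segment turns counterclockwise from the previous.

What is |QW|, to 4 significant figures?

50.82

∠JBD = 88.0° gives BD at 125.0° from the x-axis; with |BD| = 18.3, D = (-23.49, 9.352). ∠BDW = 128.4° gives DW at 176.6° from the x-axis; with |DW| = 26.2, W = (-49.64, 10.91). Then |QW| = |W − Q| = 50.82.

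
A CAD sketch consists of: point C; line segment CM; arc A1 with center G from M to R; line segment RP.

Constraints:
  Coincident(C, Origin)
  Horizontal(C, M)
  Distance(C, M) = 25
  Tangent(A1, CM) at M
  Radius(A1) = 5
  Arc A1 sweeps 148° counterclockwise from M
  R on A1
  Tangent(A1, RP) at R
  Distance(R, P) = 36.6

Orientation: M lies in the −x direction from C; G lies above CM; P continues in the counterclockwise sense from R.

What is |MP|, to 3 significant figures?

40.3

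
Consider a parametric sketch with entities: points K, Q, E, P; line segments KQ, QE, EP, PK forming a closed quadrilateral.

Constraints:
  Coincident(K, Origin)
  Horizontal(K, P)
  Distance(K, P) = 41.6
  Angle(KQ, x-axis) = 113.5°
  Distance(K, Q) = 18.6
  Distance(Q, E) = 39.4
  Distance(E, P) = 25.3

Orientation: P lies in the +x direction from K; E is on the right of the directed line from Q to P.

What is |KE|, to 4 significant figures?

22.67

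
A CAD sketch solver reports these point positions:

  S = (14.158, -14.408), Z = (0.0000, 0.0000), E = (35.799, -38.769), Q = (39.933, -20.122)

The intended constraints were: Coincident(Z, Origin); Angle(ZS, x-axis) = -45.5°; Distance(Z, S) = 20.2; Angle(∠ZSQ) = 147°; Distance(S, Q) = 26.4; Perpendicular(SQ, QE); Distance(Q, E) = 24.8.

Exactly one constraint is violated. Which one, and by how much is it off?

Distance(Q, E) = 24.8 — off by 5.70.

Z = (0.00, 0.00) ✓; ZS at -45.50° ✓; |ZS| = 20.20 ✓; ∠ZSQ = 147.0° ✓; |SQ| = 26.40 ✓; ∠(SQ, QE) = 90.00° ✓; |QE| = 19.10 ✗.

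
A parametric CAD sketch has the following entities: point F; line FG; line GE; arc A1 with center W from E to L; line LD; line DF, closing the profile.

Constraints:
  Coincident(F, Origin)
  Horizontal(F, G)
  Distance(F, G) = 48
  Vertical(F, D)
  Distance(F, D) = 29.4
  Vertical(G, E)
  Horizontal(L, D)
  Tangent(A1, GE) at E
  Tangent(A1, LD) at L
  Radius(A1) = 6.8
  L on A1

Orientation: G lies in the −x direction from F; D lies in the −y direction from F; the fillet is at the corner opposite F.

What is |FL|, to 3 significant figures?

50.6

F is at the origin; FG is horizontal with |FG| = 48.0 and G on the −x side, so G = (-48.0, 0.00). F and D share the same x with |FD| = 29.4 and D on the −y side, so D = (0.00, -29.4). The virtual corner opposite F is at (-48.0, -29.4). A1 meets GE tangentially, so WE is at right angles to GE and since A1 is tangent to LD there, WL ⟂ LD, with radius 6.8, so the center W sits 6.8 in from both sides at W = (-41.2, -22.6). That places the tangent points at E = (-48.0, -22.6) on GE and L = (-41.2, -29.4) on LD. Then |FL| = |L − F| = 50.6.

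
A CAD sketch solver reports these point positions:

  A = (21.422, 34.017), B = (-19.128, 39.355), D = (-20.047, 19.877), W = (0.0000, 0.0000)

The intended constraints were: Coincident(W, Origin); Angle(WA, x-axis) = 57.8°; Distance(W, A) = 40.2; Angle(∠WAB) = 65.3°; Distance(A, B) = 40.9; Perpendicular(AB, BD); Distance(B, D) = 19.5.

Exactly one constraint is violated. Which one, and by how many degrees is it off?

Perpendicular(AB, BD) — off by 4.80°.

W = (0.00, 0.00) ✓; WA at 57.80° ✓; |WA| = 40.20 ✓; ∠WAB = 65.30° ✓; |AB| = 40.90 ✓; ∠(AB, BD) = 94.80° ✗; |BD| = 19.50 ✓.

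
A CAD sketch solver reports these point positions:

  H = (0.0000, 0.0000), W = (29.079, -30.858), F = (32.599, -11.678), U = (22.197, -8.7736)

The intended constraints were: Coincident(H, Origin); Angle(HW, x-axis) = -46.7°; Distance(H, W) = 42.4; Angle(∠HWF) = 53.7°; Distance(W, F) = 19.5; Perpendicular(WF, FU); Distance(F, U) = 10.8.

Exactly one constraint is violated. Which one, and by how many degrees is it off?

Perpendicular(WF, FU) — off by 5.20°.

H = (0.00, 0.00) ✓; HW at -46.70° ✓; |HW| = 42.40 ✓; ∠HWF = 53.70° ✓; |WF| = 19.50 ✓; ∠(WF, FU) = 84.80° ✗; |FU| = 10.80 ✓.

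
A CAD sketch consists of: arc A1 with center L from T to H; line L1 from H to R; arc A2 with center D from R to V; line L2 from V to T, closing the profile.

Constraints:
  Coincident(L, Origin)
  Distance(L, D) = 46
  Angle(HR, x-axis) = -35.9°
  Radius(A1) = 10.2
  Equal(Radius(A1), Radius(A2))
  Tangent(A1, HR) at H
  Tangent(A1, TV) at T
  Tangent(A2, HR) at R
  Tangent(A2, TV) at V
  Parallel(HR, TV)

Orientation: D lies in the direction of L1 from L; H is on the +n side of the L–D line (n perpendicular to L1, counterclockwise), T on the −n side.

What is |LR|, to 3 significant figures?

47.1

The slot axis is L1's direction at -35.9°, so u = (cos -35.9°, sin -35.9°) = (0.810, -0.586) and n = (−sin -35.9°, cos -35.9°) = (0.586, 0.810). L is at the origin and D lies 46.0 along u from L, so D = 46.0·u = (37.3, -27.0). Tangency of A1 to both parallel lines with radius 10.2 puts H and T at L ± 10.2·n: H = (5.98, 8.26), T = (-5.98, -8.26). Equal radii place R and V the same way about D: R = D + 10.2·n = (43.2, -18.7), V = D − 10.2·n = (31.3, -35.2). Then |LR| = |R − L| = 47.1.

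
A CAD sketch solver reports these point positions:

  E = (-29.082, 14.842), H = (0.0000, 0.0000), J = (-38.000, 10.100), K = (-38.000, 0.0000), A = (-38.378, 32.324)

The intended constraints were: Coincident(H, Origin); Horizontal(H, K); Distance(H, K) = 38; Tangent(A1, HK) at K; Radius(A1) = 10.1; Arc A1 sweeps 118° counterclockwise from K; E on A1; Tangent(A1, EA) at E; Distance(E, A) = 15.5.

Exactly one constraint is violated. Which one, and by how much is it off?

Distance(E, A) = 15.5 — off by 4.30.

H = (0.00, 0.00) ✓; H.y = 0.00, K.y = 0.00 ✓; |HK| = 38.00 ✓; ∠(JK, KH) = 90.00° ✓; |JK| = 10.10 ✓; bearing(J→E) − bearing(J→K) = 118.0° ✓; |JE| = 10.10 ✓; ∠(JE, EA) = 90.00° ✓; |EA| = 19.80 ✗.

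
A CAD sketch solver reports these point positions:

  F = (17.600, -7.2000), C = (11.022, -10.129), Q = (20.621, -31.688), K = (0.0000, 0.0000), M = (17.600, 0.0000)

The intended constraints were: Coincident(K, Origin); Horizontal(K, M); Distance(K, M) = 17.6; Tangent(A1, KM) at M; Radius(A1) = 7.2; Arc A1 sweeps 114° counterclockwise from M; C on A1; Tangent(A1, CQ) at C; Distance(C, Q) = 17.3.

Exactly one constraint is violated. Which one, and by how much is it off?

Distance(C, Q) = 17.3 — off by 6.30.

K = (0.00, 0.00) ✓; K.y = 0.00, M.y = 0.00 ✓; |KM| = 17.60 ✓; ∠(FM, MK) = 90.00° ✓; |FM| = 7.200 ✓; bearing(F→C) − bearing(F→M) = 114.0° ✓; |FC| = 7.201 ✓; ∠(FC, CQ) = 90.00° ✓; |CQ| = 23.60 ✗.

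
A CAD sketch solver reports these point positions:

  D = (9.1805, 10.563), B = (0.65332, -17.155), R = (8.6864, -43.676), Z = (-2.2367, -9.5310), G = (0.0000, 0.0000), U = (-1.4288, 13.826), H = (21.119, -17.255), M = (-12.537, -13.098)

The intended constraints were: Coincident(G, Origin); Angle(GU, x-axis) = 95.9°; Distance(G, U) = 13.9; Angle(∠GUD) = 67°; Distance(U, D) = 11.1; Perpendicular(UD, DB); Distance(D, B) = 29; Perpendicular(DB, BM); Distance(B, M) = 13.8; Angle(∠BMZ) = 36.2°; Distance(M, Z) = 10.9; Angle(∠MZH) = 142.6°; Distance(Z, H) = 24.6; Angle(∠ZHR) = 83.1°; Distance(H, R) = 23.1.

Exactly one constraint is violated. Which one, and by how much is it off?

Distance(H, R) = 23.1 — off by 6.10.

G = (0.00, 0.00) ✓; GU at 95.90° ✓; |GU| = 13.90 ✓; ∠GUD = 67.00° ✓; |UD| = 11.10 ✓; ∠(UD, DB) = 90.00° ✓; |DB| = 29.00 ✓; ∠(DB, BM) = 90.00° ✓; |BM| = 13.80 ✓; ∠BMZ = 36.20° ✓; |MZ| = 10.90 ✓; ∠MZH = 142.6° ✓; |ZH| = 24.60 ✓; ∠ZHR = 83.10° ✓; |HR| = 29.20 ✗.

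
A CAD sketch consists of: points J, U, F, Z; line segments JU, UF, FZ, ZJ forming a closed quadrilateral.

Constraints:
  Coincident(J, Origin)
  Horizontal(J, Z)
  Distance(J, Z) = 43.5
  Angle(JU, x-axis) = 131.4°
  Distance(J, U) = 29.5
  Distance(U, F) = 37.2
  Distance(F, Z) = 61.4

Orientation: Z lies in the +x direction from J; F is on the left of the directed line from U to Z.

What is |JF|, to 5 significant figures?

49.289

Checks: |UF| = 37.20 ✓; |FZ| = 61.40 ✓.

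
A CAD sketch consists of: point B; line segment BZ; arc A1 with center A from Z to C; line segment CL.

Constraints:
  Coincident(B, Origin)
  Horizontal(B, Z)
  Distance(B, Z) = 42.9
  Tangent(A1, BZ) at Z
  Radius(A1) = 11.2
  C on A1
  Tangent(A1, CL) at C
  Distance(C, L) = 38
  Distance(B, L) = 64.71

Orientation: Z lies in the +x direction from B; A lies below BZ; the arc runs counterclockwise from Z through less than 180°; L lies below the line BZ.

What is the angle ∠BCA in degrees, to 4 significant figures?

144.4°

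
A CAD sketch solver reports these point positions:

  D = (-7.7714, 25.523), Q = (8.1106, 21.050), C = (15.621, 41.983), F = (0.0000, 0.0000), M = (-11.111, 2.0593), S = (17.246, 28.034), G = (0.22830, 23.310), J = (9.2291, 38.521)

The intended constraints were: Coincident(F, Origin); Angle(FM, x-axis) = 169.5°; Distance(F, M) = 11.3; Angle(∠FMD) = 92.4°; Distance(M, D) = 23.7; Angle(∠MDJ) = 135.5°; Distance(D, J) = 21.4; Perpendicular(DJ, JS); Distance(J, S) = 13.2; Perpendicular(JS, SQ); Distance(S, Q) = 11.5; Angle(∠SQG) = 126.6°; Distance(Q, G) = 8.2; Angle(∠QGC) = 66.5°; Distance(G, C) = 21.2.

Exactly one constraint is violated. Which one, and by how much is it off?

Distance(G, C) = 21.2 — off by 3.00.

F = (0.00, 0.00) ✓; FM at 169.5° ✓; |FM| = 11.30 ✓; ∠FMD = 92.40° ✓; |MD| = 23.70 ✓; ∠MDJ = 135.5° ✓; |DJ| = 21.40 ✓; ∠(DJ, JS) = 90.00° ✓; |JS| = 13.20 ✓; ∠(JS, SQ) = 90.00° ✓; |SQ| = 11.50 ✓; ∠SQG = 126.6° ✓; |QG| = 8.200 ✓; ∠QGC = 66.50° ✓; |GC| = 24.20 ✗.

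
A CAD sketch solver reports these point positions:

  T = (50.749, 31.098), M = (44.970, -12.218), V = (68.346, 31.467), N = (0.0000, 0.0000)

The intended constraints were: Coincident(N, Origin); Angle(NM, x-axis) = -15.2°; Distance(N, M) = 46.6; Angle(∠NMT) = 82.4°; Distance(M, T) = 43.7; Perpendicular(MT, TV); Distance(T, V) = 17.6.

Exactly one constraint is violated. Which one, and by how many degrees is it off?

Perpendicular(MT, TV) — off by 8.80°.

N = (0.00, 0.00) ✓; NM at -15.20° ✓; |NM| = 46.60 ✓; ∠NMT = 82.40° ✓; |MT| = 43.70 ✓; ∠(MT, TV) = 81.20° ✗; |TV| = 17.60 ✓.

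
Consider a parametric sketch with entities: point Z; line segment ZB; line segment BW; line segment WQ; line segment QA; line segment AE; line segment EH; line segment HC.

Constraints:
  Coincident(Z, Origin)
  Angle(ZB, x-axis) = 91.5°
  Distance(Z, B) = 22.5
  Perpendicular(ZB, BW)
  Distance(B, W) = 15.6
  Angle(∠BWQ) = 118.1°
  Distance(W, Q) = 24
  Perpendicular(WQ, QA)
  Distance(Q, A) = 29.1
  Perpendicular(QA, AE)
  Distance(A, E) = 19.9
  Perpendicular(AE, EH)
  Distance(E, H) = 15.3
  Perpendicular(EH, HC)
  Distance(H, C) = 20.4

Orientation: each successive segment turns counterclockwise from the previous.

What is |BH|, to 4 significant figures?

11.45

QA is perpendicular to AE, so AE runs at 63.40°; with |AE| = 19.9, E = (8.000, 5.388). AE ⟂ EH, so EH runs at 153.4°; with |EH| = 15.3, H = (-5.680, 12.24). Then |BH| = |H − B| = 11.45.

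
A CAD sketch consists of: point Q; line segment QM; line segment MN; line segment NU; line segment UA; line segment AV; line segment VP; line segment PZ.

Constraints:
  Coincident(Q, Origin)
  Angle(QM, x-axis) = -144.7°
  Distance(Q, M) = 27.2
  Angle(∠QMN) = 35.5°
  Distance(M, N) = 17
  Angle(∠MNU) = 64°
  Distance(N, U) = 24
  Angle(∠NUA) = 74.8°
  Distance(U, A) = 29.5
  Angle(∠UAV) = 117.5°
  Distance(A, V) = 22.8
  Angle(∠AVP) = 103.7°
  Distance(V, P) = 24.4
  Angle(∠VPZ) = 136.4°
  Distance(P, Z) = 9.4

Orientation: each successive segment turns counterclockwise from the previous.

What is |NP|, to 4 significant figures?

20.22

∠UAV = 117.5° gives AV at -76.50° from the x-axis; with |AV| = 22.8, V = (-32.59, -35.69). ∠AVP = 103.7° gives VP at -0.2000° from the x-axis; with |VP| = 24.4, P = (-8.186, -35.78). Then |NP| = |P − N| = 20.22.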